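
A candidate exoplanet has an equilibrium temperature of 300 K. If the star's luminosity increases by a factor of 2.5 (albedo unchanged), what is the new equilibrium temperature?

T_eq ≈ 377 K

T_eq ∝ L^(1/4) · d^(−1/2).
T′ = 300 × 2.5^(1/4) = 377 K.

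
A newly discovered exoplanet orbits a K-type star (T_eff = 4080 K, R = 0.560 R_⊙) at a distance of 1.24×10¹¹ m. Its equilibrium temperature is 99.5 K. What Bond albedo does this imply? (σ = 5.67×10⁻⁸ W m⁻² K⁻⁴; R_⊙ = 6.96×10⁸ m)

R_⋆ = 0.560 × 6.96×10⁸ = 3.90×10⁸ m.
L = 4πR_⋆²σT_⋆⁴ = 4π(3.90×10⁸)² × 5.67×10⁻⁸ × (4080)⁴ = 3.00×10²⁵ W.
S = L/(4πd²) = 155 W m⁻².
From T_eq⁴ = S(1−A)/(4σ): 1−A = 4σT_eq⁴/S.
1−A = 4 × 5.67×10⁻⁸ × (99.5)⁴ / 155 = 0.143.

A ≈ 0.86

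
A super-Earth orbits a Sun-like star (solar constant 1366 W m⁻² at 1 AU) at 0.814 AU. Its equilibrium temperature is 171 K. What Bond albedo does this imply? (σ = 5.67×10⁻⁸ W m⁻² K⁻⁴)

A ≈ 0.91

Flux at 0.814 AU: S = 1366/0.814² = 2060 W m⁻².
From T_eq⁴ = S(1−A)/(4σ): 1−A = 4σT_eq⁴/S.
1−A = 4 × 5.67×10⁻⁸ × (171)⁴ / 2060 = 0.094.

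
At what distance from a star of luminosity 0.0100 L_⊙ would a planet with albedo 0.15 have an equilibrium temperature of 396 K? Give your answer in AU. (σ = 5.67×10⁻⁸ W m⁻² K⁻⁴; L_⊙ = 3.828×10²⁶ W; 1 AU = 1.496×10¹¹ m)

d ≈ 0.0455 AU

L = 0.0100 × 3.828×10²⁶ = 3.83×10²⁴ W.
From T_eq⁴ = L(1−A)/(16πσd²): d = √[L(1−A)/(16πσT_eq⁴)].
d = √[3.83×10²⁴ × 0.85 / (16π × 5.67×10⁻⁸ × (396)⁴)] = 6.81×10⁹ m = 0.0455 AU.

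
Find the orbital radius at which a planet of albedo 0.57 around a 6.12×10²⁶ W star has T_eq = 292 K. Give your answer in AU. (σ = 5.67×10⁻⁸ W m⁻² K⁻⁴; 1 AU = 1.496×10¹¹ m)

From T_eq⁴ = L(1−A)/(16πσd²): d = √[L(1−A)/(16πσT_eq⁴)].
d = √[6.12×10²⁶ × 0.43 / (16π × 5.67×10⁻⁸ × (292)⁴)] = 1.13×10¹¹ m = 0.753 AU.

d ≈ 0.753 AU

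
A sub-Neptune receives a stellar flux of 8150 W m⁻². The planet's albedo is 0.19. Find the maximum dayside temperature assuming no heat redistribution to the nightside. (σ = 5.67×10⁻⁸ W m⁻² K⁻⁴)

T_ss ≈ 584 K

With no redistribution each surface element balances locally: S(1−A) = σT⁴.
T = [8150 × 0.81 / 5.67×10⁻⁸]^(1/4) = (1.16×10¹¹)^(1/4) = 584 K.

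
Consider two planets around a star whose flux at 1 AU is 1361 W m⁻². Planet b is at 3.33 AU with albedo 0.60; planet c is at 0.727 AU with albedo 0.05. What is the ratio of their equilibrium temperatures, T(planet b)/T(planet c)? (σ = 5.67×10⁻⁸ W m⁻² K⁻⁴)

T_eq = [S₀(1−A)/(4σd²)]^(1/4), so T ∝ (1−A)^(1/4) / √d.
T₁ = [1361×0.40/(4×5.67×10⁻⁸×3.33²)]^(1/4) = 121.30 K.
T₂ = [1361×0.95/(4×5.67×10⁻⁸×0.727²)]^(1/4) = 322.27 K.

T₁/T₂ ≈ 0.376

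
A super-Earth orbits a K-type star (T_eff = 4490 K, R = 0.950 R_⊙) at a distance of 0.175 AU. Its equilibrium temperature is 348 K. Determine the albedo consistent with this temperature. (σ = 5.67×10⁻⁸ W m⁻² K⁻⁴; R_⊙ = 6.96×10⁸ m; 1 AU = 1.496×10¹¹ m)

A ≈ 0.77

R_⋆ = 0.950 × 6.96×10⁸ = 6.61×10⁸ m.
d = 0.175 AU = 2.62×10¹⁰ m.
L = 4πR_⋆²σT_⋆⁴ = 4π(6.61×10⁸)² × 5.67×10⁻⁸ × (4490)⁴ = 1.27×10²⁶ W.
S = L/(4πd²) = 1.47×10⁴ W m⁻².
From T_eq⁴ = S(1−A)/(4σ): 1−A = 4σT_eq⁴/S.
1−A = 4 × 5.67×10⁻⁸ × (348)⁴ / 1.47×10⁴ = 0.226.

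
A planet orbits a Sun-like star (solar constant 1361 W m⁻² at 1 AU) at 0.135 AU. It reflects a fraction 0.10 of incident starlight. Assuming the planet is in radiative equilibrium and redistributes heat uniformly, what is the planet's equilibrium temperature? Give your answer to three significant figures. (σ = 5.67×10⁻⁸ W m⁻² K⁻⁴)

Flux at 0.135 AU: S = 1361/0.135² = 7.47×10⁴ W m⁻².
Energy balance: absorbed = emitted ⇒ πR²·S(1−A) = 4πR²·σT_eq⁴, so T_eq⁴ = S(1−A)/(4σ).
T_eq = [7.47×10⁴ × 0.90 / (4 × 5.67×10⁻⁸)]^(1/4) = (2.96×10¹¹)^(1/4) = 738 K.

T_eq ≈ 738 K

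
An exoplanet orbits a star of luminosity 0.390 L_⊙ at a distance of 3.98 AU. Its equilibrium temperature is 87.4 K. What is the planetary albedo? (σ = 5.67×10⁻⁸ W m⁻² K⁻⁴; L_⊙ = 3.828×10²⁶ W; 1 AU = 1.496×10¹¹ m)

d = 3.98 AU = 5.95×10¹¹ m.
L = 0.390 × 3.828×10²⁶ = 1.49×10²⁶ W.
Flux: S = L/(4πd²) = 1.49×10²⁶/(4π×(5.95×10¹¹)²) = 33.5 W m⁻².
From T_eq⁴ = S(1−A)/(4σ): 1−A = 4σT_eq⁴/S.
1−A = 4 × 5.67×10⁻⁸ × (87.4)⁴ / 33.5 = 0.395.

A ≈ 0.61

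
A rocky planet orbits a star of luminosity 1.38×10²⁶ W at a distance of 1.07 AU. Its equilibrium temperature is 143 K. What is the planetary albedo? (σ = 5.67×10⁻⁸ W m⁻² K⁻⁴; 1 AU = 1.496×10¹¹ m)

A ≈ 0.78

d = 1.07 AU = 1.60×10¹¹ m.
Flux: S = L/(4πd²) = 1.38×10²⁶/(4π×(1.60×10¹¹)²) = 429 W m⁻².
From T_eq⁴ = S(1−A)/(4σ): 1−A = 4σT_eq⁴/S.
1−A = 4 × 5.67×10⁻⁸ × (143)⁴ / 429 = 0.221.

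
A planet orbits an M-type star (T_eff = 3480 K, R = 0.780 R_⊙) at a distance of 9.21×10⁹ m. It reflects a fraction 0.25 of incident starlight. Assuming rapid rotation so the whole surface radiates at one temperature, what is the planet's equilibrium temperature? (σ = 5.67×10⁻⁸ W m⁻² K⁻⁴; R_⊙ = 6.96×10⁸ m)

R_⋆ = 0.780 × 6.96×10⁸ = 5.43×10⁸ m.
L = 4πR_⋆²σT_⋆⁴ = 4π(5.43×10⁸)² × 5.67×10⁻⁸ × (3480)⁴ = 3.08×10²⁵ W.
S = L/(4πd²) = 2.89×10⁴ W m⁻².
Energy balance: absorbed = emitted ⇒ πR²·S(1−A) = 4πR²·σT_eq⁴, so T_eq⁴ = S(1−A)/(4σ).
T_eq = [2.89×10⁴ × 0.75 / (4 × 5.67×10⁻⁸)]^(1/4) = (9.55×10¹⁰)^(1/4) = 556 K.

T_eq ≈ 556 K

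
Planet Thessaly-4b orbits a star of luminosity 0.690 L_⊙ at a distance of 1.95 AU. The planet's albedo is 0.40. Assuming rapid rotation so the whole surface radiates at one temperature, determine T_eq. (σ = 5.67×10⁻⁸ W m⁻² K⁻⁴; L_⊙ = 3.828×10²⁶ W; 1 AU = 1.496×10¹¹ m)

d = 1.95 AU = 2.92×10¹¹ m.
L = 0.690 × 3.828×10²⁶ = 2.64×10²⁶ W.
Flux: S = L/(4πd²) = 2.64×10²⁶/(4π×(2.92×10¹¹)²) = 247 W m⁻².
Energy balance: absorbed = emitted ⇒ πR²·S(1−A) = 4πR²·σT_eq⁴, so T_eq⁴ = S(1−A)/(4σ).
T_eq = [247 × 0.60 / (4 × 5.67×10⁻⁸)]^(1/4) = (6.53×10⁸)^(1/4) = 160 K.

T_eq ≈ 160 K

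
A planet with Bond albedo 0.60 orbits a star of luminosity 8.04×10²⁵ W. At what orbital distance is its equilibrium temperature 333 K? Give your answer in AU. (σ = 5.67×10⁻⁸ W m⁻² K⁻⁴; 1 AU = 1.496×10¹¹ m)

d ≈ 0.202 AU

From T_eq⁴ = L(1−A)/(16πσd²): d = √[L(1−A)/(16πσT_eq⁴)].
d = √[8.04×10²⁵ × 0.40 / (16π × 5.67×10⁻⁸ × (333)⁴)] = 3.03×10¹⁰ m = 0.202 AU.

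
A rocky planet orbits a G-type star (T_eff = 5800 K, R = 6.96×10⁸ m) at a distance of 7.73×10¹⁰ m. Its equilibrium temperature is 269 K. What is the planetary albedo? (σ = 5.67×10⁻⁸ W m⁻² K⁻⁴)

A ≈ 0.77

L = 4πR_⋆²σT_⋆⁴ = 4π(6.96×10⁸)² × 5.67×10⁻⁸ × (5800)⁴ = 3.91×10²⁶ W.
S = L/(4πd²) = 5200 W m⁻².
From T_eq⁴ = S(1−A)/(4σ): 1−A = 4σT_eq⁴/S.
1−A = 4 × 5.67×10⁻⁸ × (269)⁴ / 5200 = 0.228.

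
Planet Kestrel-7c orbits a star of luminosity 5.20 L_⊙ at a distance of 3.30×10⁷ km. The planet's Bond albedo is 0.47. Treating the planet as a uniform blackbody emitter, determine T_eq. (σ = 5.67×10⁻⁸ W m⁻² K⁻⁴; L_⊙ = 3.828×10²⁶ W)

d = 3.30×10⁷ km = 3.30×10¹⁰ m.
L = 5.20 × 3.828×10²⁶ = 1.99×10²⁷ W.
Flux: S = L/(4πd²) = 1.99×10²⁷/(4π×(3.30×10¹⁰)²) = 1.45×10⁵ W m⁻².
Energy balance: absorbed = emitted ⇒ πR²·S(1−A) = 4πR²·σT_eq⁴, so T_eq⁴ = S(1−A)/(4σ).
T_eq = [1.45×10⁵ × 0.53 / (4 × 5.67×10⁻⁸)]^(1/4) = (3.40×10¹¹)^(1/4) = 764 K.

T_eq ≈ 764 K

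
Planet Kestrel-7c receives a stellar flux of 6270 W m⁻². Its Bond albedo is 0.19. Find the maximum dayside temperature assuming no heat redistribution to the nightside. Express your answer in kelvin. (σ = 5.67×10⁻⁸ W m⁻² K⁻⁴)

T_ss ≈ 547 K

With no redistribution each surface element balances locally: S(1−A) = σT⁴.
T = [6270 × 0.81 / 5.67×10⁻⁸]^(1/4) = (8.96×10¹⁰)^(1/4) = 547 K.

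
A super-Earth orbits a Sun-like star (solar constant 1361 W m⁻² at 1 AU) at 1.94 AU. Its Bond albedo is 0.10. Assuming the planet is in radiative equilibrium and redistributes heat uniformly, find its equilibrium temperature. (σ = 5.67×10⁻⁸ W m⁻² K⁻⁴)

Flux at 1.94 AU: S = 1361/1.94² = 362 W m⁻².
Energy balance: absorbed = emitted ⇒ πR²·S(1−A) = 4πR²·σT_eq⁴, so T_eq⁴ = S(1−A)/(4σ).
T_eq = [362 × 0.90 / (4 × 5.67×10⁻⁸)]^(1/4) = (1.44×10⁹)^(1/4) = 195 K.

T_eq ≈ 195 K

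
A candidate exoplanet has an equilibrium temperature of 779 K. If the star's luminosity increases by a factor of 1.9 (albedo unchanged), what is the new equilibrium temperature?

T_eq ≈ 915 K

T_eq ∝ L^(1/4) · d^(−1/2).
T′ = 779 × 1.9^(1/4) = 915 K.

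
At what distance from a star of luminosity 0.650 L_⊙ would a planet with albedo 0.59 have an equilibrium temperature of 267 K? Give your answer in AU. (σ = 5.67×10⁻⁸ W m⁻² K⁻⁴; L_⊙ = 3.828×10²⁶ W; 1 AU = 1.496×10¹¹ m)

L = 0.650 × 3.828×10²⁶ = 2.49×10²⁶ W.
From T_eq⁴ = L(1−A)/(16πσd²): d = √[L(1−A)/(16πσT_eq⁴)].
d = √[2.49×10²⁶ × 0.41 / (16π × 5.67×10⁻⁸ × (267)⁴)] = 8.39×10¹⁰ m = 0.561 AU.

d ≈ 0.561 AU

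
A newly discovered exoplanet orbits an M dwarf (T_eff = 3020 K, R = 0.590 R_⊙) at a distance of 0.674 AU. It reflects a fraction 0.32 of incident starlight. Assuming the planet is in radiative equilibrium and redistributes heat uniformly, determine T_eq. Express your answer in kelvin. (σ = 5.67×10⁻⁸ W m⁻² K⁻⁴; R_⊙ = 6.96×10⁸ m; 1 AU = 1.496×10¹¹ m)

T_eq ≈ 124 K

R_⋆ = 0.590 × 6.96×10⁸ = 4.11×10⁸ m.
d = 0.674 AU = 1.01×10¹¹ m.
L = 4πR_⋆²σT_⋆⁴ = 4π(4.11×10⁸)² × 5.67×10⁻⁸ × (3020)⁴ = 9.99×10²⁴ W.
S = L/(4πd²) = 78.2 W m⁻².
Energy balance: absorbed = emitted ⇒ πR²·S(1−A) = 4πR²·σT_eq⁴, so T_eq⁴ = S(1−A)/(4σ).
T_eq = [78.2 × 0.68 / (4 × 5.67×10⁻⁸)]^(1/4) = (2.35×10⁸)^(1/4) = 124 K.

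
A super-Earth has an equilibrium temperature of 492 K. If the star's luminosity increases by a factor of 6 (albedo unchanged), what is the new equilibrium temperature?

T_eq ∝ L^(1/4) · d^(−1/2).
T′ = 492 × 6^(1/4) = 770 K.

T_eq ≈ 770 K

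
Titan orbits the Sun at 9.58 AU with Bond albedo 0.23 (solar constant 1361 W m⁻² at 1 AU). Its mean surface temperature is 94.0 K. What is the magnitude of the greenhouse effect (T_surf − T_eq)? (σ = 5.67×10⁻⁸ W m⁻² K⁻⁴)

S = 1361/9.58² = 14.83 W m⁻².
T_eq = [S(1−A)/(4σ)]^(1/4) = [14.83×0.77/(4×5.67×10⁻⁸)]^(1/4) = 84.2 K.
ΔT = T_surf − T_eq = 94 − 84.2.

ΔT ≈ 9.8 K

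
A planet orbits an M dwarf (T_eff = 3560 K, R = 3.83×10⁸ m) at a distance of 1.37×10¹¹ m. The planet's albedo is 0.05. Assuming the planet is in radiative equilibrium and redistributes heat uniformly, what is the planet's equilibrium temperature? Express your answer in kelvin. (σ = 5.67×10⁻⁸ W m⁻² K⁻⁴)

L = 4πR_⋆²σT_⋆⁴ = 4π(3.83×10⁸)² × 5.67×10⁻⁸ × (3560)⁴ = 1.68×10²⁵ W.
S = L/(4πd²) = 71.2 W m⁻².
Energy balance: absorbed = emitted ⇒ πR²·S(1−A) = 4πR²·σT_eq⁴, so T_eq⁴ = S(1−A)/(4σ).
T_eq = [71.2 × 0.95 / (4 × 5.67×10⁻⁸)]^(1/4) = (2.98×10⁸)^(1/4) = 131 K.

T_eq ≈ 131 K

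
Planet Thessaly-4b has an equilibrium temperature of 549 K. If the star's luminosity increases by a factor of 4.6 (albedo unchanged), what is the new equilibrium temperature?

T_eq ∝ L^(1/4) · d^(−1/2).
T′ = 549 × 4.6^(1/4) = 804 K.

T_eq ≈ 804 K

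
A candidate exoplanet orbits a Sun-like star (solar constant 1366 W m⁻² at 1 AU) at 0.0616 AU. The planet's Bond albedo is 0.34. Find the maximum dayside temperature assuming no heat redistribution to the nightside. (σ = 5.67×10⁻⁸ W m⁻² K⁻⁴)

Flux at 0.0616 AU: S = 1366/0.0616² = 3.60×10⁵ W m⁻².
With no redistribution each surface element balances locally: S(1−A) = σT⁴.
T = [3.60×10⁵ × 0.66 / 5.67×10⁻⁸]^(1/4) = (4.19×10¹²)^(1/4) = 1430 K.

T_ss ≈ 1430 K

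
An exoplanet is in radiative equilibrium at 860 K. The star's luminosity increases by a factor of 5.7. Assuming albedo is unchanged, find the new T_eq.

T_eq ≈ 1330 K

T_eq ∝ L^(1/4) · d^(−1/2).
T′ = 860 × 5.7^(1/4) = 1330 K.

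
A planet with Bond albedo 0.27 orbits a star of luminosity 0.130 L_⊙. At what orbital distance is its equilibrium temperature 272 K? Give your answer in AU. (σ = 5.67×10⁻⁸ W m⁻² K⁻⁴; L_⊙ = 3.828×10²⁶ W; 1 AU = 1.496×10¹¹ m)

L = 0.130 × 3.828×10²⁶ = 4.98×10²⁵ W.
From T_eq⁴ = L(1−A)/(16πσd²): d = √[L(1−A)/(16πσT_eq⁴)].
d = √[4.98×10²⁵ × 0.73 / (16π × 5.67×10⁻⁸ × (272)⁴)] = 4.83×10¹⁰ m = 0.323 AU.

d ≈ 0.323 AU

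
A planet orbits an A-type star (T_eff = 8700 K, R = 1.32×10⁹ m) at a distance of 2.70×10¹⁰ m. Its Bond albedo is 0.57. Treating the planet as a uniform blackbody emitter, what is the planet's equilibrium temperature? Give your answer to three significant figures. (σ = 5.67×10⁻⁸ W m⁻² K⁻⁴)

T_eq ≈ 1100 K

L = 4πR_⋆²σT_⋆⁴ = 4π(1.32×10⁹)² × 5.67×10⁻⁸ × (8700)⁴ = 7.11×10²⁷ W.
S = L/(4πd²) = 7.76×10⁵ W m⁻².
Energy balance: absorbed = emitted ⇒ πR²·S(1−A) = 4πR²·σT_eq⁴, so T_eq⁴ = S(1−A)/(4σ).
T_eq = [7.76×10⁵ × 0.43 / (4 × 5.67×10⁻⁸)]^(1/4) = (1.47×10¹²)^(1/4) = 1100 K.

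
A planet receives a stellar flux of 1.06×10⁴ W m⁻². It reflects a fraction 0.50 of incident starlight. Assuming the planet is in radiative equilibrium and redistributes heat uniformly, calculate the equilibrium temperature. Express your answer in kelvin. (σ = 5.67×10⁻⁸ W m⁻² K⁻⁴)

T_eq ≈ 391 K

Energy balance: absorbed = emitted ⇒ πR²·S(1−A) = 4πR²·σT_eq⁴, so T_eq⁴ = S(1−A)/(4σ).
T_eq = [1.06×10⁴ × 0.50 / (4 × 5.67×10⁻⁸)]^(1/4) = (2.34×10¹⁰)^(1/4) = 391 K.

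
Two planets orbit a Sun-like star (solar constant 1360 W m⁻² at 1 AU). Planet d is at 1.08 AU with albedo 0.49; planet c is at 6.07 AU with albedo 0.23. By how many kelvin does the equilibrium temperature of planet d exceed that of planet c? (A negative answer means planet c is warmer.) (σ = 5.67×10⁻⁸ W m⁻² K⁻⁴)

T_eq = [S₀(1−A)/(4σd²)]^(1/4), so T ∝ (1−A)^(1/4) / √d.
T₁ = [1360×0.51/(4×5.67×10⁻⁸×1.08²)]^(1/4) = 226.28 K.
T₂ = [1360×0.77/(4×5.67×10⁻⁸×6.07²)]^(1/4) = 105.80 K.

ΔT ≈ 120.5 K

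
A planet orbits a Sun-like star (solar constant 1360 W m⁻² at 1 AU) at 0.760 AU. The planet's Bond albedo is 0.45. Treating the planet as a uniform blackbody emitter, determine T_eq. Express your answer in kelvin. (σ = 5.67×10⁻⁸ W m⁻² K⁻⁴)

Flux at 0.760 AU: S = 1360/0.760² = 2350 W m⁻².
Energy balance: absorbed = emitted ⇒ πR²·S(1−A) = 4πR²·σT_eq⁴, so T_eq⁴ = S(1−A)/(4σ).
T_eq = [2350 × 0.55 / (4 × 5.67×10⁻⁸)]^(1/4) = (5.71×10⁹)^(1/4) = 275 K.

T_eq ≈ 275 K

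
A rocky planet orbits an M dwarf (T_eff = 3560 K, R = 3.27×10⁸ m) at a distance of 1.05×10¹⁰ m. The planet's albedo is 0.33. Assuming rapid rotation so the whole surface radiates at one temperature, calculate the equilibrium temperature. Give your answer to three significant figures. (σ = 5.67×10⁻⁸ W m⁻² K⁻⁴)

L = 4πR_⋆²σT_⋆⁴ = 4π(3.27×10⁸)² × 5.67×10⁻⁸ × (3560)⁴ = 1.22×10²⁵ W.
S = L/(4πd²) = 8830 W m⁻².
Energy balance: absorbed = emitted ⇒ πR²·S(1−A) = 4πR²·σT_eq⁴, so T_eq⁴ = S(1−A)/(4σ).
T_eq = [8830 × 0.67 / (4 × 5.67×10⁻⁸)]^(1/4) = (2.61×10¹⁰)^(1/4) = 402 K.

T_eq ≈ 402 K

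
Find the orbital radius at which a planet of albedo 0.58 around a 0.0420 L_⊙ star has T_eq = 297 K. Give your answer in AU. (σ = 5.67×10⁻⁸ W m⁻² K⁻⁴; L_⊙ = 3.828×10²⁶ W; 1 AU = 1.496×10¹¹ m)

L = 0.0420 × 3.828×10²⁶ = 1.61×10²⁵ W.
From T_eq⁴ = L(1−A)/(16πσd²): d = √[L(1−A)/(16πσT_eq⁴)].
d = √[1.61×10²⁵ × 0.42 / (16π × 5.67×10⁻⁸ × (297)⁴)] = 1.75×10¹⁰ m = 0.117 AU.

d ≈ 0.117 AU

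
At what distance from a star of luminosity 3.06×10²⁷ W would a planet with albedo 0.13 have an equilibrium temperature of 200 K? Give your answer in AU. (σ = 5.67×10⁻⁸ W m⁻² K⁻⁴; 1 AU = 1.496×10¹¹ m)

d ≈ 5.11 AU

From T_eq⁴ = L(1−A)/(16πσd²): d = √[L(1−A)/(16πσT_eq⁴)].
d = √[3.06×10²⁷ × 0.87 / (16π × 5.67×10⁻⁸ × (200)⁴)] = 7.64×10¹¹ m = 5.11 AU.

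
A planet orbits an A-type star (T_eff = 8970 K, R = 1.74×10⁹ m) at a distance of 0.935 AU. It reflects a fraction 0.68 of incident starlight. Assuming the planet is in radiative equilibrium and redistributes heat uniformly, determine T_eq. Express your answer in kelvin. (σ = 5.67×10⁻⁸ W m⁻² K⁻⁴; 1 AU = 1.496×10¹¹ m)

T_eq ≈ 532 K

d = 0.935 AU = 1.40×10¹¹ m.
L = 4πR_⋆²σT_⋆⁴ = 4π(1.74×10⁹)² × 5.67×10⁻⁸ × (8970)⁴ = 1.40×10²⁸ W.
S = L/(4πd²) = 5.68×10⁴ W m⁻².
Energy balance: absorbed = emitted ⇒ πR²·S(1−A) = 4πR²·σT_eq⁴, so T_eq⁴ = S(1−A)/(4σ).
T_eq = [5.68×10⁴ × 0.32 / (4 × 5.67×10⁻⁸)]^(1/4) = (8.01×10¹⁰)^(1/4) = 532 K.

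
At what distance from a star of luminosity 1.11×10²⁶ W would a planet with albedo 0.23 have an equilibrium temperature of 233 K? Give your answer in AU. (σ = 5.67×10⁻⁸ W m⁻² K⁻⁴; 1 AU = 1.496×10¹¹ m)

From T_eq⁴ = L(1−A)/(16πσd²): d = √[L(1−A)/(16πσT_eq⁴)].
d = √[1.11×10²⁶ × 0.77 / (16π × 5.67×10⁻⁸ × (233)⁴)] = 1.01×10¹¹ m = 0.674 AU.

d ≈ 0.674 AU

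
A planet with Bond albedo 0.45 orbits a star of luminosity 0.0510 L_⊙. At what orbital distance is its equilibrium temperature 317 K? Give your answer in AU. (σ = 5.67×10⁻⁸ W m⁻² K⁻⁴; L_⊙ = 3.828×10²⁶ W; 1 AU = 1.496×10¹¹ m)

L = 0.0510 × 3.828×10²⁶ = 1.95×10²⁵ W.
From T_eq⁴ = L(1−A)/(16πσd²): d = √[L(1−A)/(16πσT_eq⁴)].
d = √[1.95×10²⁵ × 0.55 / (16π × 5.67×10⁻⁸ × (317)⁴)] = 1.93×10¹⁰ m = 0.129 AU.

d ≈ 0.129 AU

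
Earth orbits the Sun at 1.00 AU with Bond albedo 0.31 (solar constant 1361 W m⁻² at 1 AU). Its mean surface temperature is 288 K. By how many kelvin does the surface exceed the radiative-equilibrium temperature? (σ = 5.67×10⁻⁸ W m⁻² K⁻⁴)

ΔT ≈ 34.3 K

S = 1361/1.00² = 1361 W m⁻².
T_eq = [S(1−A)/(4σ)]^(1/4) = [1361×0.69/(4×5.67×10⁻⁸)]^(1/4) = 253.7 K.
ΔT = T_surf − T_eq = 288 − 253.7.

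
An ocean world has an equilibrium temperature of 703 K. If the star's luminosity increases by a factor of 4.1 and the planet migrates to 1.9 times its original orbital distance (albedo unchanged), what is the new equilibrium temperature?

T_eq ≈ 726 K

T_eq ∝ L^(1/4) · d^(−1/2).
T′ = 703 × 4.1^(1/4) / 1.9^(1/2) = 726 K.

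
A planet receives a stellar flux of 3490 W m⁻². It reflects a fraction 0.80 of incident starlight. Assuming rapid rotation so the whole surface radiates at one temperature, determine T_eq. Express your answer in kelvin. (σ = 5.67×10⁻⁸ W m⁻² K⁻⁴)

T_eq ≈ 236 K

Energy balance: absorbed = emitted ⇒ πR²·S(1−A) = 4πR²·σT_eq⁴, so T_eq⁴ = S(1−A)/(4σ).
T_eq = [3490 × 0.20 / (4 × 5.67×10⁻⁸)]^(1/4) = (3.08×10⁹)^(1/4) = 236 K.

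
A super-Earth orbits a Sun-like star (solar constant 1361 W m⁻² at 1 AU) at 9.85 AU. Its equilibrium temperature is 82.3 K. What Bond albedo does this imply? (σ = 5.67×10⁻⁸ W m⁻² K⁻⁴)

Flux at 9.85 AU: S = 1361/9.85² = 14.0 W m⁻².
From T_eq⁴ = S(1−A)/(4σ): 1−A = 4σT_eq⁴/S.
1−A = 4 × 5.67×10⁻⁸ × (82.3)⁴ / 14.0 = 0.742.

A ≈ 0.26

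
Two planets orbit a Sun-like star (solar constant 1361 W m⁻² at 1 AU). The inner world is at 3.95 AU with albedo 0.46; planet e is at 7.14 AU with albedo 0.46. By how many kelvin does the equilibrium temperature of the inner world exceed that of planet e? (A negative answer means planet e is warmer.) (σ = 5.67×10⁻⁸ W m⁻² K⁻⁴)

ΔT ≈ 30.8 K

T_eq = [S₀(1−A)/(4σd²)]^(1/4), so T ∝ (1−A)^(1/4) / √d.
T₁ = [1361×0.54/(4×5.67×10⁻⁸×3.95²)]^(1/4) = 120.05 K.
T₂ = [1361×0.54/(4×5.67×10⁻⁸×7.14²)]^(1/4) = 89.29 K.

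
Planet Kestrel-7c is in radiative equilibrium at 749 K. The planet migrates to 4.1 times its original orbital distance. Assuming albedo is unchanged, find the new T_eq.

T_eq ≈ 370 K

T_eq ∝ L^(1/4) · d^(−1/2).
T′ = 749 / 4.1^(1/2) = 370 K.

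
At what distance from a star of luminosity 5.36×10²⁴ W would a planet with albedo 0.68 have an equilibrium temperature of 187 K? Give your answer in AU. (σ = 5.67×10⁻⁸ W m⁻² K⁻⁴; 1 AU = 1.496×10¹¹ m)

From T_eq⁴ = L(1−A)/(16πσd²): d = √[L(1−A)/(16πσT_eq⁴)].
d = √[5.36×10²⁴ × 0.32 / (16π × 5.67×10⁻⁸ × (187)⁴)] = 2.22×10¹⁰ m = 0.148 AU.

d ≈ 0.148 AU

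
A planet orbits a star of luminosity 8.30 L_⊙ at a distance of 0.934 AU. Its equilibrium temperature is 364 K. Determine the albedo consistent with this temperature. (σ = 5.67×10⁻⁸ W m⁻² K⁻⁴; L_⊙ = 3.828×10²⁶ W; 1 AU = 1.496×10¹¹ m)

d = 0.934 AU = 1.40×10¹¹ m.
L = 8.30 × 3.828×10²⁶ = 3.18×10²⁷ W.
Flux: S = L/(4πd²) = 3.18×10²⁷/(4π×(1.40×10¹¹)²) = 1.30×10⁴ W m⁻².
From T_eq⁴ = S(1−A)/(4σ): 1−A = 4σT_eq⁴/S.
1−A = 4 × 5.67×10⁻⁸ × (364)⁴ / 1.30×10⁴ = 0.307.

A ≈ 0.69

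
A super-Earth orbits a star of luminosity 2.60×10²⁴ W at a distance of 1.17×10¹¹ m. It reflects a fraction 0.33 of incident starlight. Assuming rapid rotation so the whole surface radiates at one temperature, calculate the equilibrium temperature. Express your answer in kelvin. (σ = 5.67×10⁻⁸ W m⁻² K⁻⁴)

Flux: S = L/(4πd²) = 2.60×10²⁴/(4π×(1.17×10¹¹)²) = 15.1 W m⁻².
Energy balance: absorbed = emitted ⇒ πR²·S(1−A) = 4πR²·σT_eq⁴, so T_eq⁴ = S(1−A)/(4σ).
T_eq = [15.1 × 0.67 / (4 × 5.67×10⁻⁸)]^(1/4) = (4.47×10⁷)^(1/4) = 81.7 K.

T_eq ≈ 81.7 K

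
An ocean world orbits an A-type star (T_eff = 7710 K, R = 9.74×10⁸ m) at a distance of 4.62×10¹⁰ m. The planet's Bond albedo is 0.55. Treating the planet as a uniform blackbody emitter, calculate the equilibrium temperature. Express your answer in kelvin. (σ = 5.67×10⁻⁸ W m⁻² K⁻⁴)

T_eq ≈ 648 K

L = 4πR_⋆²σT_⋆⁴ = 4π(9.74×10⁸)² × 5.67×10⁻⁸ × (7710)⁴ = 2.39×10²⁷ W.
S = L/(4πd²) = 8.91×10⁴ W m⁻².
Energy balance: absorbed = emitted ⇒ πR²·S(1−A) = 4πR²·σT_eq⁴, so T_eq⁴ = S(1−A)/(4σ).
T_eq = [8.91×10⁴ × 0.45 / (4 × 5.67×10⁻⁸)]^(1/4) = (1.77×10¹¹)^(1/4) = 648 K.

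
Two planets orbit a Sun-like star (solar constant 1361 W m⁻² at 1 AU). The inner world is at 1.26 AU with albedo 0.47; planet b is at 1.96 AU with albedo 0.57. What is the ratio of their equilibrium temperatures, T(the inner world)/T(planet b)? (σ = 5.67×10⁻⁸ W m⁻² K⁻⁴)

T₁/T₂ ≈ 1.314

T_eq = [S₀(1−A)/(4σd²)]^(1/4), so T ∝ (1−A)^(1/4) / √d.
T₁ = [1361×0.53/(4×5.67×10⁻⁸×1.26²)]^(1/4) = 211.56 K.
T₂ = [1361×0.43/(4×5.67×10⁻⁸×1.96²)]^(1/4) = 160.99 K.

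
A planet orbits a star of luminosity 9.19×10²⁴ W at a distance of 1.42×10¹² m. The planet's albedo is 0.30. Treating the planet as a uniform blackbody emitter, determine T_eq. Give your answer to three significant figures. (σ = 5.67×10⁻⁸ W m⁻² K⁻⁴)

T_eq ≈ 32.5 K

Flux: S = L/(4πd²) = 9.19×10²⁴/(4π×(1.42×10¹²)²) = 0.363 W m⁻².
Energy balance: absorbed = emitted ⇒ πR²·S(1−A) = 4πR²·σT_eq⁴, so T_eq⁴ = S(1−A)/(4σ).
T_eq = [0.363 × 0.70 / (4 × 5.67×10⁻⁸)]^(1/4) = (1.12×10⁶)^(1/4) = 32.5 K.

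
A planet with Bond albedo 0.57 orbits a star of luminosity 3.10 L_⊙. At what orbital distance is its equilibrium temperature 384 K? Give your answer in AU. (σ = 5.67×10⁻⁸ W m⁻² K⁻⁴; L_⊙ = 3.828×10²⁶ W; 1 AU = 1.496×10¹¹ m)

L = 3.10 × 3.828×10²⁶ = 1.19×10²⁷ W.
From T_eq⁴ = L(1−A)/(16πσd²): d = √[L(1−A)/(16πσT_eq⁴)].
d = √[1.19×10²⁷ × 0.43 / (16π × 5.67×10⁻⁸ × (384)⁴)] = 9.07×10¹⁰ m = 0.607 AU.

d ≈ 0.607 AU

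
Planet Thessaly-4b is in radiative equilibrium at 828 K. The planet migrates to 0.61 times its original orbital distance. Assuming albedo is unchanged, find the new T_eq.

T_eq ∝ L^(1/4) · d^(−1/2).
T′ = 828 / 0.61^(1/2) = 1060 K.

T_eq ≈ 1060 K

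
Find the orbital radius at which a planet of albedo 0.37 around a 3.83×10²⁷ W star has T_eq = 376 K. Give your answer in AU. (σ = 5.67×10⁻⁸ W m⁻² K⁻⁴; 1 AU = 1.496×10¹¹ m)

From T_eq⁴ = L(1−A)/(16πσd²): d = √[L(1−A)/(16πσT_eq⁴)].
d = √[3.83×10²⁷ × 0.63 / (16π × 5.67×10⁻⁸ × (376)⁴)] = 2.06×10¹¹ m = 1.38 AU.

d ≈ 1.38 AU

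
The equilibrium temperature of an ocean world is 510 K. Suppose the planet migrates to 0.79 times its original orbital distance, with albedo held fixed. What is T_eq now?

T_eq ∝ L^(1/4) · d^(−1/2).
T′ = 510 / 0.79^(1/2) = 574 K.

T_eq ≈ 574 K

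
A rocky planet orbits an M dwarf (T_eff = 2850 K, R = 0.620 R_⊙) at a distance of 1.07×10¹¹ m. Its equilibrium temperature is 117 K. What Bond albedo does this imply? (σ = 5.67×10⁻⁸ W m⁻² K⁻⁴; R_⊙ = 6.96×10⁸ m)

R_⋆ = 0.620 × 6.96×10⁸ = 4.32×10⁸ m.
L = 4πR_⋆²σT_⋆⁴ = 4π(4.32×10⁸)² × 5.67×10⁻⁸ × (2850)⁴ = 8.75×10²⁴ W.
S = L/(4πd²) = 60.8 W m⁻².
From T_eq⁴ = S(1−A)/(4σ): 1−A = 4σT_eq⁴/S.
1−A = 4 × 5.67×10⁻⁸ × (117)⁴ / 60.8 = 0.699.

A ≈ 0.30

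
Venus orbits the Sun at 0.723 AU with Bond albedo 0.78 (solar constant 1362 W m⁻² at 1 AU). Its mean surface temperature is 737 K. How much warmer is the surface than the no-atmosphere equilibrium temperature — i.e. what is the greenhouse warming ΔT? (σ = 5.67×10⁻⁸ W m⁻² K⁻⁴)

ΔT ≈ 512.8 K

S = 1362/0.723² = 2606 W m⁻².
T_eq = [S(1−A)/(4σ)]^(1/4) = [2606×0.22/(4×5.67×10⁻⁸)]^(1/4) = 224.2 K.
ΔT = T_surf − T_eq = 737 − 224.2.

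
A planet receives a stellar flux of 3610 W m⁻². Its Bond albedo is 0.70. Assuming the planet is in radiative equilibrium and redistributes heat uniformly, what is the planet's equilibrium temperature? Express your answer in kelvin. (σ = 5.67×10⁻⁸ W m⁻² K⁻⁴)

Energy balance: absorbed = emitted ⇒ πR²·S(1−A) = 4πR²·σT_eq⁴, so T_eq⁴ = S(1−A)/(4σ).
T_eq = [3610 × 0.30 / (4 × 5.67×10⁻⁸)]^(1/4) = (4.78×10⁹)^(1/4) = 263 K.

T_eq ≈ 263 K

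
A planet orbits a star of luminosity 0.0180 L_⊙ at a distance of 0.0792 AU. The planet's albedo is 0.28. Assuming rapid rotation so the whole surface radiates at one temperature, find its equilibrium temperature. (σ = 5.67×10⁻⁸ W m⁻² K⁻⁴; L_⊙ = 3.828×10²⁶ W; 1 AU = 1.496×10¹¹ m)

T_eq ≈ 334 K

d = 0.0792 AU = 1.18×10¹⁰ m.
L = 0.0180 × 3.828×10²⁶ = 6.89×10²⁴ W.
Flux: S = L/(4πd²) = 6.89×10²⁴/(4π×(1.18×10¹⁰)²) = 3910 W m⁻².
Energy balance: absorbed = emitted ⇒ πR²·S(1−A) = 4πR²·σT_eq⁴, so T_eq⁴ = S(1−A)/(4σ).
T_eq = [3910 × 0.72 / (4 × 5.67×10⁻⁸)]^(1/4) = (1.24×10¹⁰)^(1/4) = 334 K.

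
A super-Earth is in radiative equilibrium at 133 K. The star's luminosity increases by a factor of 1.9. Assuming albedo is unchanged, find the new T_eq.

T_eq ∝ L^(1/4) · d^(−1/2).
T′ = 133 × 1.9^(1/4) = 156 K.

T_eq ≈ 156 K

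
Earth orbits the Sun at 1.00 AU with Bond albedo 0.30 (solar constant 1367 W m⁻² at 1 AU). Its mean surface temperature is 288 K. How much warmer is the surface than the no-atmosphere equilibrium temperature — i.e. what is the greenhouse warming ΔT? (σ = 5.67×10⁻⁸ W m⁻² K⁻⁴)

S = 1367/1.00² = 1367 W m⁻².
T_eq = [S(1−A)/(4σ)]^(1/4) = [1367×0.70/(4×5.67×10⁻⁸)]^(1/4) = 254.9 K.
ΔT = T_surf − T_eq = 288 − 254.9.

ΔT ≈ 33.1 K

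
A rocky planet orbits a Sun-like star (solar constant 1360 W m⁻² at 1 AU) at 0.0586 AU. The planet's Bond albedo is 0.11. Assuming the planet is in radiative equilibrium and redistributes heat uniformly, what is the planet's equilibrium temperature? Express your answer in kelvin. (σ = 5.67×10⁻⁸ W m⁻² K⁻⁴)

Flux at 0.0586 AU: S = 1360/0.0586² = 3.96×10⁵ W m⁻².
Energy balance: absorbed = emitted ⇒ πR²·S(1−A) = 4πR²·σT_eq⁴, so T_eq⁴ = S(1−A)/(4σ).
T_eq = [3.96×10⁵ × 0.89 / (4 × 5.67×10⁻⁸)]^(1/4) = (1.55×10¹²)^(1/4) = 1120 K.

T_eq ≈ 1120 K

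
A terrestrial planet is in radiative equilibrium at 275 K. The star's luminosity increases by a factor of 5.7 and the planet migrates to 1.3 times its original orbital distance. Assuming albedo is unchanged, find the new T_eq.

T_eq ≈ 373 K

T_eq ∝ L^(1/4) · d^(−1/2).
T′ = 275 × 5.7^(1/4) / 1.3^(1/2) = 373 K.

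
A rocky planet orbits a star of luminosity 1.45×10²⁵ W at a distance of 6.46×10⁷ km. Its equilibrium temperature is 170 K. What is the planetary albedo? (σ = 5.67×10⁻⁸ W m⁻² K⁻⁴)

d = 6.46×10⁷ km = 6.46×10¹⁰ m.
Flux: S = L/(4πd²) = 1.45×10²⁵/(4π×(6.46×10¹⁰)²) = 276 W m⁻².
From T_eq⁴ = S(1−A)/(4σ): 1−A = 4σT_eq⁴/S.
1−A = 4 × 5.67×10⁻⁸ × (170)⁴ / 276 = 0.685.

A ≈ 0.31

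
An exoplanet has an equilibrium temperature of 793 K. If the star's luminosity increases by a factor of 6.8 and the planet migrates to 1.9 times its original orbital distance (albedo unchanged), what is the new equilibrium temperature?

T_eq ≈ 929 K

T_eq ∝ L^(1/4) · d^(−1/2).
T′ = 793 × 6.8^(1/4) / 1.9^(1/2) = 929 K.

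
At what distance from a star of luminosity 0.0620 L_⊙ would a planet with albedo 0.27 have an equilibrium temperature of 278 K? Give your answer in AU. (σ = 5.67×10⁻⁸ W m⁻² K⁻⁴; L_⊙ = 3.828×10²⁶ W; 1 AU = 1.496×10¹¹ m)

L = 0.0620 × 3.828×10²⁶ = 2.37×10²⁵ W.
From T_eq⁴ = L(1−A)/(16πσd²): d = √[L(1−A)/(16πσT_eq⁴)].
d = √[2.37×10²⁵ × 0.73 / (16π × 5.67×10⁻⁸ × (278)⁴)] = 3.19×10¹⁰ m = 0.213 AU.

d ≈ 0.213 AU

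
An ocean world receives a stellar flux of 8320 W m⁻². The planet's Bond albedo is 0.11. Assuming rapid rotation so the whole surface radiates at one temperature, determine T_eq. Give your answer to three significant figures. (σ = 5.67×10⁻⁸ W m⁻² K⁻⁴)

Energy balance: absorbed = emitted ⇒ πR²·S(1−A) = 4πR²·σT_eq⁴, so T_eq⁴ = S(1−A)/(4σ).
T_eq = [8320 × 0.89 / (4 × 5.67×10⁻⁸)]^(1/4) = (3.26×10¹⁰)^(1/4) = 425 K.

T_eq ≈ 425 K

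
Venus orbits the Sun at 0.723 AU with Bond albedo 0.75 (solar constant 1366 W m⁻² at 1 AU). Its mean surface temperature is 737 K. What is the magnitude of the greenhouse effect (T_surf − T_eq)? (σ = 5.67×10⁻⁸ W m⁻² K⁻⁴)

ΔT ≈ 505.3 K

S = 1366/0.723² = 2613 W m⁻².
T_eq = [S(1−A)/(4σ)]^(1/4) = [2613×0.25/(4×5.67×10⁻⁸)]^(1/4) = 231.7 K.
ΔT = T_surf − T_eq = 737 − 231.7.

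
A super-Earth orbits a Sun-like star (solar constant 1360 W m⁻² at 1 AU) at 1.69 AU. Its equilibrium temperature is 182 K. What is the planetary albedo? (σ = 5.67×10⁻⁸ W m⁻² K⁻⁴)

A ≈ 0.48

Flux at 1.69 AU: S = 1360/1.69² = 476 W m⁻².
From T_eq⁴ = S(1−A)/(4σ): 1−A = 4σT_eq⁴/S.
1−A = 4 × 5.67×10⁻⁸ × (182)⁴ / 476 = 0.523.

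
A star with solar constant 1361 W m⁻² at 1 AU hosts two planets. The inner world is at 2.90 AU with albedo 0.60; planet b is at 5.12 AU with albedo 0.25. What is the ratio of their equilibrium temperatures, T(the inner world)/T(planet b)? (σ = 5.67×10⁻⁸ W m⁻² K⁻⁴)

T₁/T₂ ≈ 1.135

T_eq = [S₀(1−A)/(4σd²)]^(1/4), so T ∝ (1−A)^(1/4) / √d.
T₁ = [1361×0.40/(4×5.67×10⁻⁸×2.90²)]^(1/4) = 129.98 K.
T₂ = [1361×0.75/(4×5.67×10⁻⁸×5.12²)]^(1/4) = 114.47 K.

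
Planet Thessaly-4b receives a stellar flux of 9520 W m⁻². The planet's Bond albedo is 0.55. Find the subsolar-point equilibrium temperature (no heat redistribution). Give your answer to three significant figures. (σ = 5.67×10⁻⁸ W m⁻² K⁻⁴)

T_ss ≈ 524 K

At the subsolar point the surface absorbs S(1−A) and emits σT⁴ per unit area — no factor of 4, since only the local patch is in balance.
T = [9520 × 0.45 / 5.67×10⁻⁸]^(1/4) = (7.56×10¹⁰)^(1/4) = 524 K.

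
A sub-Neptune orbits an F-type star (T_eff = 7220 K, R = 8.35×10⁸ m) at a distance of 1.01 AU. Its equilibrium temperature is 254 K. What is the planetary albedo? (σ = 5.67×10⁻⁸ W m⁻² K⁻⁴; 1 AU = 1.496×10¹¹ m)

d = 1.01 AU = 1.51×10¹¹ m.
L = 4πR_⋆²σT_⋆⁴ = 4π(8.35×10⁸)² × 5.67×10⁻⁸ × (7220)⁴ = 1.35×10²⁷ W.
S = L/(4πd²) = 4710 W m⁻².
From T_eq⁴ = S(1−A)/(4σ): 1−A = 4σT_eq⁴/S.
1−A = 4 × 5.67×10⁻⁸ × (254)⁴ / 4710 = 0.201.

A ≈ 0.80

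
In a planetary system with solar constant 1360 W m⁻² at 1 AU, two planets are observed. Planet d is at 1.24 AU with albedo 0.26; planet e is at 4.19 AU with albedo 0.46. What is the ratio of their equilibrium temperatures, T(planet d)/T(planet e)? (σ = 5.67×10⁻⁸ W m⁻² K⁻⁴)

T₁/T₂ ≈ 1.989

T_eq = [S₀(1−A)/(4σd²)]^(1/4), so T ∝ (1−A)^(1/4) / √d.
T₁ = [1360×0.74/(4×5.67×10⁻⁸×1.24²)]^(1/4) = 231.78 K.
T₂ = [1360×0.54/(4×5.67×10⁻⁸×4.19²)]^(1/4) = 116.54 K.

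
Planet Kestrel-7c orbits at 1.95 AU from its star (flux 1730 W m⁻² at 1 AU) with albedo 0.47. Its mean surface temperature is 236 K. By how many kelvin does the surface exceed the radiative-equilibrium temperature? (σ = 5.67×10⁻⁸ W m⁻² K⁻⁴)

ΔT ≈ 55.4 K

S = 1730/1.95² = 455.0 W m⁻².
T_eq = [S(1−A)/(4σ)]^(1/4) = [455.0×0.53/(4×5.67×10⁻⁸)]^(1/4) = 180.6 K.
ΔT = T_surf − T_eq = 236 − 180.6.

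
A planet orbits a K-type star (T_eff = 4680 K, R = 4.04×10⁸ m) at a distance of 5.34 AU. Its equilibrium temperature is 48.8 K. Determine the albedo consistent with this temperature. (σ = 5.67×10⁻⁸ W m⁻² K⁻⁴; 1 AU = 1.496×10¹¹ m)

A ≈ 0.82

d = 5.34 AU = 7.99×10¹¹ m.
L = 4πR_⋆²σT_⋆⁴ = 4π(4.04×10⁸)² × 5.67×10⁻⁸ × (4680)⁴ = 5.58×10²⁵ W.
S = L/(4πd²) = 6.96 W m⁻².
From T_eq⁴ = S(1−A)/(4σ): 1−A = 4σT_eq⁴/S.
1−A = 4 × 5.67×10⁻⁸ × (48.8)⁴ / 6.96 = 0.185.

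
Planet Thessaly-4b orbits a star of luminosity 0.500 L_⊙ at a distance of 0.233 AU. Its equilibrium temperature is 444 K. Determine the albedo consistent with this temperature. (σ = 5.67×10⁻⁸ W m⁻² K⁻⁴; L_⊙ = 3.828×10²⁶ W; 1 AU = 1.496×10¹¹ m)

d = 0.233 AU = 3.49×10¹⁰ m.
L = 0.500 × 3.828×10²⁶ = 1.91×10²⁶ W.
Flux: S = L/(4πd²) = 1.91×10²⁶/(4π×(3.49×10¹⁰)²) = 1.25×10⁴ W m⁻².
From T_eq⁴ = S(1−A)/(4σ): 1−A = 4σT_eq⁴/S.
1−A = 4 × 5.67×10⁻⁸ × (444)⁴ / 1.25×10⁴ = 0.703.

A ≈ 0.30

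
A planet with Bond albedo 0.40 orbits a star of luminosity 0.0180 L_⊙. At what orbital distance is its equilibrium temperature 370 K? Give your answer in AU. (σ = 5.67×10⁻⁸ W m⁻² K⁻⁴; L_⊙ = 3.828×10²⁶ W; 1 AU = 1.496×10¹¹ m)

L = 0.0180 × 3.828×10²⁶ = 6.89×10²⁴ W.
From T_eq⁴ = L(1−A)/(16πσd²): d = √[L(1−A)/(16πσT_eq⁴)].
d = √[6.89×10²⁴ × 0.60 / (16π × 5.67×10⁻⁸ × (370)⁴)] = 8.80×10⁹ m = 0.0588 AU.

d ≈ 0.0588 AU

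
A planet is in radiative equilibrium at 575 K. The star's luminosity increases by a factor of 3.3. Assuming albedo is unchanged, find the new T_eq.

T_eq ∝ L^(1/4) · d^(−1/2).
T′ = 575 × 3.3^(1/4) = 775 K.

T_eq ≈ 775 K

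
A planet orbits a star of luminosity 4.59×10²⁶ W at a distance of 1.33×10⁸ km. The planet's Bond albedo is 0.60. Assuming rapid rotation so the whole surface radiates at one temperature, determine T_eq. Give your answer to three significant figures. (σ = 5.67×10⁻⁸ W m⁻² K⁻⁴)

T_eq ≈ 246 K

d = 1.33×10⁸ km = 1.33×10¹¹ m.
Flux: S = L/(4πd²) = 4.59×10²⁶/(4π×(1.33×10¹¹)²) = 2060 W m⁻².
Energy balance: absorbed = emitted ⇒ πR²·S(1−A) = 4πR²·σT_eq⁴, so T_eq⁴ = S(1−A)/(4σ).
T_eq = [2060 × 0.40 / (4 × 5.67×10⁻⁸)]^(1/4) = (3.64×10⁹)^(1/4) = 246 K.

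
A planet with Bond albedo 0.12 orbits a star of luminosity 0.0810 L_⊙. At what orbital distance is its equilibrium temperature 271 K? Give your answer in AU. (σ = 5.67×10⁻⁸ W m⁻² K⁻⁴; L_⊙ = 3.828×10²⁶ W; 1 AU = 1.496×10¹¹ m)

L = 0.0810 × 3.828×10²⁶ = 3.10×10²⁵ W.
From T_eq⁴ = L(1−A)/(16πσd²): d = √[L(1−A)/(16πσT_eq⁴)].
d = √[3.10×10²⁵ × 0.88 / (16π × 5.67×10⁻⁸ × (271)⁴)] = 4.21×10¹⁰ m = 0.282 AU.

d ≈ 0.282 AU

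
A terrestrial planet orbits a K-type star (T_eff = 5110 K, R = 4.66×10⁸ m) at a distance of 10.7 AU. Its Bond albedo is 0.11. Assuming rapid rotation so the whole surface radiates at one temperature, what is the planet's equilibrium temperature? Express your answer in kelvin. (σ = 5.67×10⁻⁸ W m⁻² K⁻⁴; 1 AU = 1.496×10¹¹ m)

d = 10.7 AU = 1.60×10¹² m.
L = 4πR_⋆²σT_⋆⁴ = 4π(4.66×10⁸)² × 5.67×10⁻⁸ × (5110)⁴ = 1.05×10²⁶ W.
S = L/(4πd²) = 3.28 W m⁻².
Energy balance: absorbed = emitted ⇒ πR²·S(1−A) = 4πR²·σT_eq⁴, so T_eq⁴ = S(1−A)/(4σ).
T_eq = [3.28 × 0.89 / (4 × 5.67×10⁻⁸)]^(1/4) = (1.29×10⁷)^(1/4) = 59.9 K.

T_eq ≈ 59.9 K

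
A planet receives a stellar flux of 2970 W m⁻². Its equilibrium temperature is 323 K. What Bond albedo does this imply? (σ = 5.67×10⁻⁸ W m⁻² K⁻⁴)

From T_eq⁴ = S(1−A)/(4σ): 1−A = 4σT_eq⁴/S.
1−A = 4 × 5.67×10⁻⁸ × (323)⁴ / 2970 = 0.831.

A ≈ 0.17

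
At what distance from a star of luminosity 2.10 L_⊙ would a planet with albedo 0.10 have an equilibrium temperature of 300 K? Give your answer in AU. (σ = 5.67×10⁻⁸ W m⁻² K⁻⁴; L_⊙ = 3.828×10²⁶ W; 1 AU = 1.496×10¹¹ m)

L = 2.10 × 3.828×10²⁶ = 8.04×10²⁶ W.
From T_eq⁴ = L(1−A)/(16πσd²): d = √[L(1−A)/(16πσT_eq⁴)].
d = √[8.04×10²⁶ × 0.90 / (16π × 5.67×10⁻⁸ × (300)⁴)] = 1.77×10¹¹ m = 1.18 AU.

d ≈ 1.18 AU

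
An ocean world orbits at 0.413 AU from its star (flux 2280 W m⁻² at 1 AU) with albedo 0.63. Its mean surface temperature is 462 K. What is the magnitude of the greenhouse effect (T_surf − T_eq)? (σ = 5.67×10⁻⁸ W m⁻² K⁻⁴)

S = 2280/0.413² = 1.337×10⁴ W m⁻².
T_eq = [S(1−A)/(4σ)]^(1/4) = [1.337×10⁴×0.37/(4×5.67×10⁻⁸)]^(1/4) = 384.3 K.
ΔT = T_surf − T_eq = 462 − 384.3.

ΔT ≈ 77.7 K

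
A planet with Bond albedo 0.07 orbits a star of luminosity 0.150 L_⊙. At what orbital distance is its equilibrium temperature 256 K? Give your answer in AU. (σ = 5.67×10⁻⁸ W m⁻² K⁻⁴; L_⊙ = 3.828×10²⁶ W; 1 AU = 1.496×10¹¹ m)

L = 0.150 × 3.828×10²⁶ = 5.74×10²⁵ W.
From T_eq⁴ = L(1−A)/(16πσd²): d = √[L(1−A)/(16πσT_eq⁴)].
d = √[5.74×10²⁵ × 0.93 / (16π × 5.67×10⁻⁸ × (256)⁴)] = 6.60×10¹⁰ m = 0.442 AU.

d ≈ 0.442 AU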